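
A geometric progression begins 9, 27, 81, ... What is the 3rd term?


aₙ = a₁·r^(n-1)
= 9×3^2
= 9×9
= 81

a_3 = 81


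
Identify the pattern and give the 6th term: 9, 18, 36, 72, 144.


Pattern: geometric (r=2)
Terms: 9, 18, 36, 72, 144
Next term = 288

Next term = 288


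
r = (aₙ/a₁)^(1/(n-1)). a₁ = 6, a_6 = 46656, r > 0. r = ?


r^(n-1) = aₙ/a₁
r^5 = 46656/6 = 7776
r = 7776^(1/5)
= 6

r = 6


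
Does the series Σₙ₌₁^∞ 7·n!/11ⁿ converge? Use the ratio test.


aₙ = 7·n!/11^n
a_{n+1}/aₙ = (n+1)!/11^(n+1) × 11^n/n!  (constant 7 cancels)
= (n+1)/11
L = lim(n→∞) (n+1)/11 = ∞
L > 1 → series DIVERGES

Diverges (ratio test: L = ∞ > 1)


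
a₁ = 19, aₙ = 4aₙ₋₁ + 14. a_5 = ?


Computing step by step:
a_1 = 19
a_2 = 90
a_3 = 374
a_4 = 1510
a_5 = 6054


a_5 = 6054


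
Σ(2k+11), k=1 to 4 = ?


Σ(2k+11) = 2·Σk + 11·n
= 2·10 + 11·4
= 20 + 44 = 64

Σ = 64


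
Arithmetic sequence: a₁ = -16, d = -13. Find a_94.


aₙ = a₁ + (n-1)d
= -16 + (94-1)×-13
= -16 - 1209
= -1225

a_94 = -1225


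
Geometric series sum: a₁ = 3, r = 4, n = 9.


Sₙ = 3×(4^9 - 1)/(4 - 1)
= 3×(262144 - 1)/3
= 3×262143/3
= 262143

S_9 = 262143


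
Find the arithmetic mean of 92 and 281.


AM = (92 + 281)/2 = 373/2 = 186.5

AM = 186.5


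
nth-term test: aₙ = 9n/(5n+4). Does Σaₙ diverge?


lim(n→∞) 9n/(5n+4) = 9/5 = 9/5  (divide numerator and denominator by n)
lim aₙ = 9/5 ≠ 0 → series DIVERGES

Diverges (lim aₙ = 9/5 ≠ 0)


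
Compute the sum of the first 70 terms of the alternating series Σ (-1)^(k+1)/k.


S = 1 - 1/2 + 1/3 - 1/4 + 1/5 - 1/6 + 1/7 - 1/8 ± ...
= 0.6861
(Full series converges to +ln(2) ≈ +0.6931)

S_70 = 0.6861


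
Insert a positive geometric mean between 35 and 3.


GM = √(35×3) = √105 = 10.247

GM = 10.247


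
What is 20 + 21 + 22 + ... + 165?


Σₖ₌20^165 k = Σₖ₌₁^165 k − Σₖ₌₁^19 k
= 165·166/2 − 19·20/2
= 13695 − 190 = 13505

Σk = 13505


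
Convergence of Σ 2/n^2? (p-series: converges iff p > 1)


p-series test: Σ c/n^p converges if p > 1, diverges if p ≤ 1 (constant c > 0 doesn't affect convergence).
p = 2
2 > 1 → CONVERGES

Converges (p = 2 > 1)


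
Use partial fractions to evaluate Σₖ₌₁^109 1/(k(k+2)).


1/(k(k+2)) = (1/2)·(1/k - 1/(k+2)) (partial fractions)
Telescoping: Σ = (1/2)·(1 + 1/2 - 1/110 - 1/111) = 9047/12210

Sum = 9047/12210


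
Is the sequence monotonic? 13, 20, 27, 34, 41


Differences: 7, 7, 7, 7
All differences > 0 → strictly INCREASING

Monotonically increasing


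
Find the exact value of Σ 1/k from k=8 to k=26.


Σₖ₌8^26 1/k = 1/8 + 1/9 + 1/10 + ... + 1/26
= 11257824607/8923714800
≈ 1.2616

Sum = 11257824607/8923714800 ≈ 1.2616


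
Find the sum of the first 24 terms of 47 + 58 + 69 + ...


aₙ = 47 + (24-1)×11 = 300
Sₙ = n(a₁+aₙ)/2 = 24×(47+300)/2
= 24×347/2 = 4164

S_24 = 4164


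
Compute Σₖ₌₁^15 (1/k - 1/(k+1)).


Telescoping: adjacent terms cancel.
= 1/1 - 1/16
= 1 - 1/16 = 15/16

Sum = 15/16


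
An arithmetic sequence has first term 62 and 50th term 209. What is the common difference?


d = (aₙ - a₁)/(n-1)
= (209 - 62)/(50-1)
= 147/49 = 3

d = 3


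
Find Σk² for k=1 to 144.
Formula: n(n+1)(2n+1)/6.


n = 144
n(n+1)(2n+1)/6 = 144×145×289/6
= 6034320/6 = 1005720

Σk² = 1005720


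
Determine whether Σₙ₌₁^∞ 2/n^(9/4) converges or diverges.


p-series test: Σ c/n^p converges if p > 1, diverges if p ≤ 1 (constant c > 0 doesn't affect convergence).
p = 9/4
9/4 > 1 → CONVERGES

Converges (p = 9/4 > 1)


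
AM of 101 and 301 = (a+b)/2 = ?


AM = (101 + 301)/2 = 402/2 = 201

AM = 201


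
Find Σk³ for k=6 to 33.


Σₖ₌6^33 k³ = [33·34/2]² − [5·6/2]²
= 314721 − 225 = 314496

Σk³ = 314496


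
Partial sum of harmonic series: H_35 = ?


H_35 = 1/1 + 1/2 + 1/3 + ... + 1/35
= 54437269998109/13127595717600
≈ 4.1468

H_35 = 54437269998109/13127595717600 ≈ 4.1468


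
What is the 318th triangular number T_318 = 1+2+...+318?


n(n+1)/2 = 318×319/2 = 101442/2 = 50721

Σk = 50721


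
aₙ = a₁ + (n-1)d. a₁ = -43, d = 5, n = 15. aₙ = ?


aₙ = a₁ + (n-1)d
= -43 + (15-1)×5
= -43 + 70
= 27

a_15 = 27


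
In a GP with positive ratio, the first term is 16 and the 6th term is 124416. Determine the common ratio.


r^(n-1) = aₙ/a₁
r^5 = 124416/16 = 7776
r = 7776^(1/5)
= 6

r = 6


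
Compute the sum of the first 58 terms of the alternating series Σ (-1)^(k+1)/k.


S = 1 - 1/2 + 1/3 - 1/4 + 1/5 - 1/6 + 1/7 - 1/8 ± ...
= 0.6846
(Full series converges to +ln(2) ≈ +0.6931)

S_58 = 0.6846


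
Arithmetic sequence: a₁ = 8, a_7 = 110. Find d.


d = (aₙ - a₁)/(n-1)
= (110 - 8)/(7-1)
= 102/6 = 17

d = 17


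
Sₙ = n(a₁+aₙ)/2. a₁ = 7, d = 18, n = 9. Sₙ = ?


aₙ = 7 + (9-1)×18 = 151
Sₙ = n(a₁+aₙ)/2 = 9×(7+151)/2
= 9×158/2 = 711

S_9 = 711


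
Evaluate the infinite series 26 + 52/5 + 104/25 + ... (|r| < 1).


S∞ = a₁/(1-r) = 26/(1 - 2/5)
= 26/(3/5)
= 130/3

S∞ = 130/3


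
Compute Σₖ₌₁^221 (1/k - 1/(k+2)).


Telescoping with gap 2: two head and two tail terms survive.
= (1 + 1/2) - (1/222 + 1/223)
= 3/2 - 1/222 - 1/223 = 36907/24753

Sum = 36907/24753


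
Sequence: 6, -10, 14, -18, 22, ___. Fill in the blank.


Pattern: alternating sign, magnitude arithmetic (d=4)
Terms: 6, -10, 14, -18, 22
Next term = -26

Next term = -26


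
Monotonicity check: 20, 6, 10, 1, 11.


Differences: -14, 4, -9, 10
Difference at position 2 is +4 (> 0) but position 1 is -14 (< 0) — sequence both rises and falls
→ NOT monotonic

Not monotonic


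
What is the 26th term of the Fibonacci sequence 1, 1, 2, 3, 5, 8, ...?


Fibonacci sequence: 1, 1, 2, 3, 5, 8, 13, 21, 34, 55, 89, ...
F(26) = 121393

F(26) = 121393


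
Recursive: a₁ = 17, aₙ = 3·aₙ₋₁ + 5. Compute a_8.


Computing step by step:
a_1 = 17
a_2 = 56
a_3 = 173
a_4 = 524
a_5 = 1577
a_6 = 4736
a_7 = 14213
a_8 = 42644


a_8 = 42644


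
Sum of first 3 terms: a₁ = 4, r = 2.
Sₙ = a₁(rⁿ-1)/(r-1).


Sₙ = 4×(2^3 - 1)/(2 - 1)
= 4×(8 - 1)/1
= 4×7/1
= 28

S_3 = 28


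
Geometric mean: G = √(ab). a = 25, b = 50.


GM = √(25×50) = √1250 = 35.3553

GM = 35.3553


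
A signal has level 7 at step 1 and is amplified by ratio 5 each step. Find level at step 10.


aₙ = a₁·r^(n-1)
= 7×5^9
= 7×1953125
= 13671875

a_10 = 13671875


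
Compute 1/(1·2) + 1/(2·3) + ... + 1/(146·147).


1/(k(k+1)) = 1/k - 1/(k+1) (partial fractions)
Telescoping: Σ = 1 - 1/147 = 146/147

Sum = 146/147


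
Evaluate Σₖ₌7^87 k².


Σₖ₌7^87 k² = Σₖ₌₁^87 k² − Σₖ₌₁^6 k²
= 87·88·175/6 − 6·7·13/6
= 223300 − 91 = 223209

Σk² = 223209


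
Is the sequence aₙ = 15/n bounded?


a₁ = 15, a₂ = 15/2, a₃ = 15/3, ...
0 < aₙ ≤ 15 for all n ≥ 1
Lower bound: 0, Upper bound: 15
The sequence IS bounded

Bounded (0 < aₙ ≤ 15)


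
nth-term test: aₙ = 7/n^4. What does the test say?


lim(n→∞) 7/n^4 = 0
lim aₙ = 0 → nth-term test is INCONCLUSIVE
(Need other tests; this is actually a convergent p-series with p=4 > 1)

Inconclusive (lim aₙ = 0; need another test)


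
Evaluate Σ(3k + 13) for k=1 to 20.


Σ(3k+13) = 3·Σk + 13·n
= 3·210 + 13·20
= 630 + 260 = 890

Σ = 890


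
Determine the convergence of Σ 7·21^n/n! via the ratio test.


aₙ = 7·21^n/n!
a_{n+1}/aₙ = 21^(n+1)/(n+1)! × n!/21^n  (constant 7 cancels)
= 21/(n+1)
L = lim(n→∞) 21/(n+1) = 0
L < 1 → series CONVERGES

Converges (ratio test: L = 0 < 1)


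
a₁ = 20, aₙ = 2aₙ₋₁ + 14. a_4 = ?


Computing step by step:
a_1 = 20
a_2 = 54
a_3 = 122
a_4 = 258


a_4 = 258


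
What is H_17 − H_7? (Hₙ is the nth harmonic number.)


Σₖ₌8^17 1/k = 1/8 + 1/9 + 1/10 + 1/11 + 1/12 + 1/13 + 1/14 + 1/15 + 1/16 + 1/17
= 2074783/2450448
≈ 0.8467

Sum = 2074783/2450448 ≈ 0.8467


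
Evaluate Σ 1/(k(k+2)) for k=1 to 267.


1/(k(k+2)) = (1/2)·(1/k - 1/(k+2)) (partial fractions)
Telescoping: Σ = (1/2)·(1 + 1/2 - 1/268 - 1/269) = 107601/144184

Sum = 107601/144184


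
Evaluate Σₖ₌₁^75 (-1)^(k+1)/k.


S = 1 - 1/2 + 1/3 - 1/4 + 1/5 - 1/6 + 1/7 - 1/8 ± ...
= 0.6998
(Full series converges to +ln(2) ≈ +0.6931)

S_75 = 0.6998


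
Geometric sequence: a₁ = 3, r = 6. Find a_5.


aₙ = a₁·r^(n-1)
= 3×6^4
= 3×1296
= 3888

a_5 = 3888


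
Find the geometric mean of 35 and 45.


GM = √(35×45) = √1575 = 39.6863

GM = 39.6863


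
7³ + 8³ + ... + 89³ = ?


Σₖ₌7^89 k³ = [89·90/2]² − [6·7/2]²
= 16040025 − 441 = 16039584

Σk³ = 16039584


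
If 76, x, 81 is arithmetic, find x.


AM = (76 + 81)/2 = 157/2 = 78.5

AM = 78.5


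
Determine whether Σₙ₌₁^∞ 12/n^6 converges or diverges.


p-series test: Σ c/n^p converges if p > 1, diverges if p ≤ 1 (constant c > 0 doesn't affect convergence).
p = 6
6 > 1 → CONVERGES

Converges (p = 6 > 1)


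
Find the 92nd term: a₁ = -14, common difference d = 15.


aₙ = a₁ + (n-1)d
= -14 + (92-1)×15
= -14 + 1365
= 1351

a_92 = 1351


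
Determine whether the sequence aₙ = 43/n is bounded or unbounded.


a₁ = 43, a₂ = 43/2, a₃ = 43/3, ...
0 < aₙ ≤ 43 for all n ≥ 1
Lower bound: 0, Upper bound: 43
The sequence IS bounded

Bounded (0 < aₙ ≤ 43)


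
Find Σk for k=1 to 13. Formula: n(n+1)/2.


n(n+1)/2 = 13×14/2 = 182/2 = 91

Σk = 91


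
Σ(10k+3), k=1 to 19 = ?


Σ(10k+3) = 10·Σk + 3·n
= 10·190 + 3·19
= 1900 + 57 = 1957

Σ = 1957


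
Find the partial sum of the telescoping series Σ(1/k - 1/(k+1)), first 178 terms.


Telescoping: adjacent terms cancel.
= 1/1 - 1/179
= 1 - 1/179 = 178/179

Sum = 178/179


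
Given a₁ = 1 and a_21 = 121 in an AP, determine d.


d = (aₙ - a₁)/(n-1)
= (121 - 1)/(21-1)
= 120/20 = 6

d = 6


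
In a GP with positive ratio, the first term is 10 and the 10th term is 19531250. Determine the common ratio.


r^(n-1) = aₙ/a₁
r^9 = 19531250/10 = 1953125
r = 1953125^(1/9)
= 5

r = 5


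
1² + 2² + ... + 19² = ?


n = 19
n(n+1)(2n+1)/6 = 19×20×39/6
= 14820/6 = 2470

Σk² = 2470


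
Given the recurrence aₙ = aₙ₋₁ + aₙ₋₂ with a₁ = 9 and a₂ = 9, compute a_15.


Computing iteratively: 9, 9, 18, 27, 45, 72, 117, 189, 306, 495, 801, 1296, ...
a_15 = 5490

a_15 = 5490


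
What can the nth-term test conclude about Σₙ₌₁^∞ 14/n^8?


lim(n→∞) 14/n^8 = 0
lim aₙ = 0 → nth-term test is INCONCLUSIVE
(Need other tests; this is actually a convergent p-series with p=8 > 1)

Inconclusive (lim aₙ = 0; need another test)


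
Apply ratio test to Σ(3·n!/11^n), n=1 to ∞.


aₙ = 3·n!/11^n
a_{n+1}/aₙ = (n+1)!/11^(n+1) × 11^n/n!  (constant 3 cancels)
= (n+1)/11
L = lim(n→∞) (n+1)/11 = ∞
L > 1 → series DIVERGES

Diverges (ratio test: L = ∞ > 1)


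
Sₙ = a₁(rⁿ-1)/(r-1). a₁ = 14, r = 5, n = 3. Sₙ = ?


Sₙ = 14×(5^3 - 1)/(5 - 1)
= 14×(125 - 1)/4
= 14×124/4
= 434

S_3 = 434


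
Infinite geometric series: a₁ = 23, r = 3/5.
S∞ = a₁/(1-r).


S∞ = a₁/(1-r) = 23/(1 - 3/5)
= 23/(2/5)
= 115/2

S∞ = 115/2


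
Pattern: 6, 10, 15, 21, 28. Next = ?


Pattern: triangular numbers: n(n+1)/2
Terms: 6, 10, 15, 21, 28
Next term = 36

Next term = 36


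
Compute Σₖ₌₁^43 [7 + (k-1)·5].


aₙ = 7 + (43-1)×5 = 217
Sₙ = n(a₁+aₙ)/2 = 43×(7+217)/2
= 43×224/2 = 4816

S_43 = 4816


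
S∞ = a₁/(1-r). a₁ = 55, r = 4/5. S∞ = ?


S∞ = a₁/(1-r) = 55/(1 - 4/5)
= 55/(1/5)
= 275

S∞ = 275


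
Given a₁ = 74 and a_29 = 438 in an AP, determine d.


d = (aₙ - a₁)/(n-1)
= (438 - 74)/(29-1)
= 364/28 = 13

d = 13


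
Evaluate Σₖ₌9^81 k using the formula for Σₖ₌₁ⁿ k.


Σₖ₌9^81 k = Σₖ₌₁^81 k − Σₖ₌₁^8 k
= 81·82/2 − 8·9/2
= 3321 − 36 = 3285

Σk = 3285


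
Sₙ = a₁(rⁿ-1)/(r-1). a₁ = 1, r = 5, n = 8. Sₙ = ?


Sₙ = 1×(5^8 - 1)/(5 - 1)
= 1×(390625 - 1)/4
= 1×390624/4
= 97656

S_8 = 97656


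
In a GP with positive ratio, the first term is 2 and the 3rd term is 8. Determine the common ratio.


r^(n-1) = aₙ/a₁
r^2 = 8/2 = 4
r = 4^(1/2)
= ±2; taking r > 0 gives r = 2

r = 2


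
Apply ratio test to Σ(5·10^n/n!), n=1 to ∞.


aₙ = 5·10^n/n!
a_{n+1}/aₙ = 10^(n+1)/(n+1)! × n!/10^n  (constant 5 cancels)
= 10/(n+1)
L = lim(n→∞) 10/(n+1) = 0
L < 1 → series CONVERGES

Converges (ratio test: L = 0 < 1)


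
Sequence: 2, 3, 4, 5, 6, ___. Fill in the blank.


Pattern: arithmetic (d=1)
Terms: 2, 3, 4, 5, 6
Next term = 7

Next term = 7


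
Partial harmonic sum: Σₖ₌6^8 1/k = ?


Σₖ₌6^8 1/k = 1/6 + 1/7 + 1/8
= 73/168
≈ 0.4345

Sum = 73/168 ≈ 0.4345


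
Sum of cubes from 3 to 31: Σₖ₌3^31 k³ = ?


Σₖ₌3^31 k³ = [31·32/2]² − [2·3/2]²
= 246016 − 9 = 246007

Σk³ = 246007


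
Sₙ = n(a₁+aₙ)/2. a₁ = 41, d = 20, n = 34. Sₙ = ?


aₙ = 41 + (34-1)×20 = 701
Sₙ = n(a₁+aₙ)/2 = 34×(41+701)/2
= 34×742/2 = 12614

S_34 = 12614


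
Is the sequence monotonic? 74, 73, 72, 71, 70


Differences: -1, -1, -1, -1
All differences < 0 → strictly DECREASING

Monotonically decreasing


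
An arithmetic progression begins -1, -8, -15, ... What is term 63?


aₙ = a₁ + (n-1)d
= -1 + (63-1)×-7
= -1 - 434
= -435

a_63 = -435


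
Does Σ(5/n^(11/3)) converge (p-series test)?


p-series test: Σ c/n^p converges if p > 1, diverges if p ≤ 1 (constant c > 0 doesn't affect convergence).
p = 11/3
11/3 > 1 → CONVERGES

Converges (p = 11/3 > 1)


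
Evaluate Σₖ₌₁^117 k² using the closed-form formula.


n = 117
n(n+1)(2n+1)/6 = 117×118×235/6
= 3244410/6 = 540735

Σk² = 540735


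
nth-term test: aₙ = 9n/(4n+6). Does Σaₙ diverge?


lim(n→∞) 9n/(4n+6) = 9/4 = 9/4  (divide numerator and denominator by n)
lim aₙ = 9/4 ≠ 0 → series DIVERGES

Diverges (lim aₙ = 9/4 ≠ 0)


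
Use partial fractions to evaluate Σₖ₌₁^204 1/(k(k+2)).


1/(k(k+2)) = (1/2)·(1/k - 1/(k+2)) (partial fractions)
Telescoping: Σ = (1/2)·(1 + 1/2 - 1/205 - 1/206) = 31467/42230

Sum = 31467/42230


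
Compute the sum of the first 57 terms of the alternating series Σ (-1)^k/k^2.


S = -1 + 1/4 - 1/9 + 1/16 - 1/25 + 1/36 - 1/49 + 1/64 ± ...
= -0.8226
(Full series converges to -π²/12 ≈ -0.8225)

S_57 = -0.8226


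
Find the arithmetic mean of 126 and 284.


AM = (126 + 284)/2 = 410/2 = 205

AM = 205


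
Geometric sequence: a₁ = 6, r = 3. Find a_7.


aₙ = a₁·r^(n-1)
= 6×3^6
= 6×729
= 4374

a_7 = 4374


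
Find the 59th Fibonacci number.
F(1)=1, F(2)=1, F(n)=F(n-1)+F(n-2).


Fibonacci sequence: 1, 1, 2, 3, 5, 8, 13, 21, 34, 55, 89, ...
F(59) = 956722026041

F(59) = 956722026041


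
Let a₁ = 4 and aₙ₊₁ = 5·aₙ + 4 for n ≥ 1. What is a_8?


Computing step by step:
a_1 = 4
a_2 = 24
a_3 = 124
a_4 = 624
a_5 = 3124
a_6 = 15624
a_7 = 78124
a_8 = 390624


a_8 = 390624


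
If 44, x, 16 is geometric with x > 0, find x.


GM = √(44×16) = √704 = 26.533

GM = 26.533


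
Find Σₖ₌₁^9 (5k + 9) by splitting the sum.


Σ(5k+9) = 5·Σk + 9·n
= 5·45 + 9·9
= 225 + 81 = 306

Σ = 306


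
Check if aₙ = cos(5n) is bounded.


For all n, -1 ≤ cos(5n) ≤ 1, so -1 ≤ cos(5n) ≤ 1
Lower bound: -1, Upper bound: 1
The sequence IS bounded

Bounded (-1 ≤ aₙ ≤ 1)


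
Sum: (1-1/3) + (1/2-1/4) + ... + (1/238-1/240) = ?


Telescoping with gap 2: two head and two tail terms survive.
= (1 + 1/2) - (1/239 + 1/240)
= 3/2 - 1/239 - 1/240 = 85561/57360

Sum = 85561/57360


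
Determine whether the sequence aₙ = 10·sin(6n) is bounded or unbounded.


For all n, -1 ≤ sin(6n) ≤ 1, so -10 ≤ 10·sin(6n) ≤ 10
Lower bound: -10, Upper bound: 10
The sequence IS bounded

Bounded (-10 ≤ aₙ ≤ 10)


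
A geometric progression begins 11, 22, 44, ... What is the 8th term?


aₙ = a₁·r^(n-1)
= 11×2^7
= 11×128
= 1408

a_8 = 1408


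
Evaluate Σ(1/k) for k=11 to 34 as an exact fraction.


Σₖ₌11^34 1/k = 1/11 + 1/12 + 1/13 + ... + 1/34
= 15611884726969/13127595717600
≈ 1.1892

Sum = 15611884726969/13127595717600 ≈ 1.1892


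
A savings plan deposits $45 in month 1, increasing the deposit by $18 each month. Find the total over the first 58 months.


aₙ = 45 + (58-1)×18 = 1071
Sₙ = n(a₁+aₙ)/2 = 58×(45+1071)/2
= 58×1116/2 = 32364

S_58 = 32364


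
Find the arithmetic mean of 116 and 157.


AM = (116 + 157)/2 = 273/2 = 136.5

AM = 136.5


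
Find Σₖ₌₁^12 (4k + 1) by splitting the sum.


Σ(4k+1) = 4·Σk + 1·n
= 4·78 + 1·12
= 312 + 12 = 324

Σ = 324


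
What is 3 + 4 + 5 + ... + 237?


Σₖ₌3^237 k = Σₖ₌₁^237 k − Σₖ₌₁^2 k
= 237·238/2 − 2·3/2
= 28203 − 3 = 28200

Σk = 28200


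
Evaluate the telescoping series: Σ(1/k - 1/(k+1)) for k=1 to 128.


Telescoping: adjacent terms cancel.
= 1/1 - 1/129
= 1 - 1/129 = 128/129

Sum = 128/129


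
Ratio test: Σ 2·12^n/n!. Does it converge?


aₙ = 2·12^n/n!
a_{n+1}/aₙ = 12^(n+1)/(n+1)! × n!/12^n  (constant 2 cancels)
= 12/(n+1)
L = lim(n→∞) 12/(n+1) = 0
L < 1 → series CONVERGES

Converges (ratio test: L = 0 < 1)


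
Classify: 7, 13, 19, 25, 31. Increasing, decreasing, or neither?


Differences: 6, 6, 6, 6
All differences > 0 → strictly INCREASING

Monotonically increasing


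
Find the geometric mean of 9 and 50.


GM = √(9×50) = √450 = 21.2132

GM = 21.2132


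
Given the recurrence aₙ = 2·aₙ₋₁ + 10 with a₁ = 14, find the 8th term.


Computing step by step:
a_1 = 14
a_2 = 38
a_3 = 86
a_4 = 182
a_5 = 374
a_6 = 758
a_7 = 1526
a_8 = 3062


a_8 = 3062


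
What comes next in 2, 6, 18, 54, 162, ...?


Pattern: geometric (r=3)
Terms: 2, 6, 18, 54, 162
Next term = 486

Next term = 486


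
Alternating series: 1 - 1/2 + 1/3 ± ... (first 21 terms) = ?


S = 1 - 1/2 + 1/3 - 1/4 + 1/5 - 1/6 + 1/7 - 1/8 ± ...
= 0.7164
(Full series converges to +ln(2) ≈ +0.6931)

S_21 = 0.7164


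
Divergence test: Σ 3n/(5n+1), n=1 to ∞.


lim(n→∞) 3n/(5n+1) = 3/5 = 3/5  (divide numerator and denominator by n)
lim aₙ = 3/5 ≠ 0 → series DIVERGES

Diverges (lim aₙ = 3/5 ≠ 0)


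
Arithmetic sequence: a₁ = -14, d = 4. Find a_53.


aₙ = a₁ + (n-1)d
= -14 + (53-1)×4
= -14 + 208
= 194

a_53 = 194


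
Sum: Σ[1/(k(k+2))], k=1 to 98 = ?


1/(k(k+2)) = (1/2)·(1/k - 1/(k+2)) (partial fractions)
Telescoping: Σ = (1/2)·(1 + 1/2 - 1/99 - 1/100) = 14651/19800

Sum = 14651/19800


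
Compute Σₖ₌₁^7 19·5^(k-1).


Sₙ = 19×(5^7 - 1)/(5 - 1)
= 19×(78125 - 1)/4
= 19×78124/4
= 371089

S_7 = 371089


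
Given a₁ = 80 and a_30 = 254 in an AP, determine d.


d = (aₙ - a₁)/(n-1)
= (254 - 80)/(30-1)
= 174/29 = 6

d = 6


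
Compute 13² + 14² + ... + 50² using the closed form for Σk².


Σₖ₌13^50 k² = Σₖ₌₁^50 k² − Σₖ₌₁^12 k²
= 50·51·101/6 − 12·13·25/6
= 42925 − 650 = 42275

Σk² = 42275


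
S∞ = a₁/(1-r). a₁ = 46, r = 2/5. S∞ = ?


S∞ = a₁/(1-r) = 46/(1 - 2/5)
= 46/(3/5)
= 230/3

S∞ = 230/3


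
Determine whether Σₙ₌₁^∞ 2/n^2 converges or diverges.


p-series test: Σ c/n^p converges if p > 1, diverges if p ≤ 1 (constant c > 0 doesn't affect convergence).
p = 2
2 > 1 → CONVERGES

Converges (p = 2 > 1)


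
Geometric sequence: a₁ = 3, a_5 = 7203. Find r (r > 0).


r^(n-1) = aₙ/a₁
r^4 = 7203/3 = 2401
r = 2401^(1/4)
= ±7; taking r > 0 gives r = 7

r = 7


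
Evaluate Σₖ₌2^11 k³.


Σₖ₌2^11 k³ = [11·12/2]² − [1·2/2]²
= 4356 − 1 = 4355

Σk³ = 4355


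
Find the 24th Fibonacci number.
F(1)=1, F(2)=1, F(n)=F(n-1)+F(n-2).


Fibonacci sequence: 1, 1, 2, 3, 5, 8, 13, 21, 34, 55, 89, ...
F(24) = 46368

F(24) = 46368


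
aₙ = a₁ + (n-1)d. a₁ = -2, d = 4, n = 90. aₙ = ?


aₙ = a₁ + (n-1)d
= -2 + (90-1)×4
= -2 + 356
= 354

a_90 = 354


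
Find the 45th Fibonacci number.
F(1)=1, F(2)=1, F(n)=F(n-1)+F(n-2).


Fibonacci sequence: 1, 1, 2, 3, 5, 8, 13, 21, 34, 55, 89, ...
F(45) = 1134903170

F(45) = 1134903170


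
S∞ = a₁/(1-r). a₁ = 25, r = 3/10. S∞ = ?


S∞ = a₁/(1-r) = 25/(1 - 3/10)
= 25/(7/10)
= 250/7

S∞ = 250/7


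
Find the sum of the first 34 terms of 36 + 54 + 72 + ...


aₙ = 36 + (34-1)×18 = 630
Sₙ = n(a₁+aₙ)/2 = 34×(36+630)/2
= 34×666/2 = 11322

S_34 = 11322


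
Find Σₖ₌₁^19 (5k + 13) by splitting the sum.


Σ(5k+13) = 5·Σk + 13·n
= 5·190 + 13·19
= 950 + 247 = 1197

Σ = 1197


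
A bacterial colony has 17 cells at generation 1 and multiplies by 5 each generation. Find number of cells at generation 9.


aₙ = a₁·r^(n-1)
= 17×5^8
= 17×390625
= 6640625

a_9 = 6640625


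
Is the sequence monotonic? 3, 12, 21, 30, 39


Differences: 9, 9, 9, 9
All differences > 0 → strictly INCREASING

Monotonically increasing


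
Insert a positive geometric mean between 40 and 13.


GM = √(40×13) = √520 = 22.8035

GM = 22.8035


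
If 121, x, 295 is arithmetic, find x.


AM = (121 + 295)/2 = 416/2 = 208

AM = 208


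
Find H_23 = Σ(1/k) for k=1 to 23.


H_23 = 1/1 + 1/2 + 1/3 + ... + 1/23
= 444316699/118982864
≈ 3.7343

H_23 = 444316699/118982864 ≈ 3.7343


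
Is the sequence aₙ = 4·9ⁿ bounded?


aₙ = 4·9ⁿ → as n→∞, aₙ→∞ (since base 9 > 1)
No finite upper bound exists
The sequence is UNBOUNDED

Unbounded (aₙ → ∞ as n → ∞)


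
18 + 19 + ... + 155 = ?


Σₖ₌18^155 k = Σₖ₌₁^155 k − Σₖ₌₁^17 k
= 155·156/2 − 17·18/2
= 12090 − 153 = 11937

Σk = 11937


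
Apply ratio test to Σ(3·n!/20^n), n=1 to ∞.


aₙ = 3·n!/20^n
a_{n+1}/aₙ = (n+1)!/20^(n+1) × 20^n/n!  (constant 3 cancels)
= (n+1)/20
L = lim(n→∞) (n+1)/20 = ∞
L > 1 → series DIVERGES

Diverges (ratio test: L = ∞ > 1)


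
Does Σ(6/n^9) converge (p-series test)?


p-series test: Σ c/n^p converges if p > 1, diverges if p ≤ 1 (constant c > 0 doesn't affect convergence).
p = 9
9 > 1 → CONVERGES

Converges (p = 9 > 1)


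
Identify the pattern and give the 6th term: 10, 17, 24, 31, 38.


Pattern: arithmetic (d=7)
Terms: 10, 17, 24, 31, 38
Next term = 45

Next term = 45


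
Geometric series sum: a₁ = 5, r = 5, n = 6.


Sₙ = 5×(5^6 - 1)/(5 - 1)
= 5×(15625 - 1)/4
= 5×15624/4
= 19530

S_6 = 19530


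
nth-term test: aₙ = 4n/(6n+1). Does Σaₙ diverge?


lim(n→∞) 4n/(6n+1) = 4/6 = 2/3  (divide numerator and denominator by n)
lim aₙ = 2/3 ≠ 0 → series DIVERGES

Diverges (lim aₙ = 2/3 ≠ 0)


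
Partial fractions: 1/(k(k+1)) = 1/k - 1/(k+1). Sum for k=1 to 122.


1/(k(k+1)) = 1/k - 1/(k+1) (partial fractions)
Telescoping: Σ = 1 - 1/123 = 122/123

Sum = 122/123


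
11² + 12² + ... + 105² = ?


Σₖ₌11^105 k² = Σₖ₌₁^105 k² − Σₖ₌₁^10 k²
= 105·106·211/6 − 10·11·21/6
= 391405 − 385 = 391020

Σk² = 391020


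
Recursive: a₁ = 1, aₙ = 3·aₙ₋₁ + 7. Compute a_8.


Computing step by step:
a_1 = 1
a_2 = 10
a_3 = 37
a_4 = 118
a_5 = 361
a_6 = 1090
a_7 = 3277
a_8 = 9838


a_8 = 9838


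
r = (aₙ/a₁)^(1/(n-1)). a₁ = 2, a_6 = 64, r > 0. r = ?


r^(n-1) = aₙ/a₁
r^5 = 64/2 = 32
r = 32^(1/5)
= 2

r = 2


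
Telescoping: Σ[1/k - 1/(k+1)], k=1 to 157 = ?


Telescoping: adjacent terms cancel.
= 1/1 - 1/158
= 1 - 1/158 = 157/158

Sum = 157/158


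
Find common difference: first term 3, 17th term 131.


d = (aₙ - a₁)/(n-1)
= (131 - 3)/(17-1)
= 128/16 = 8

d = 8


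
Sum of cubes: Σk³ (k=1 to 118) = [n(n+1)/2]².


n(n+1)/2 = 118×119/2 = 7021
Σk³ = 7021² = 49294441

Σk³ = 49294441


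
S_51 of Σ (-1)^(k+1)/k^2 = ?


S = 1 - 1/4 + 1/9 - 1/16 + 1/25 - 1/36 + 1/49 - 1/64 ± ...
= 0.8227
(Full series converges to +π²/12 ≈ +0.8225)

S_51 = 0.8227


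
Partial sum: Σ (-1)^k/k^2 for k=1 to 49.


S = -1 + 1/4 - 1/9 + 1/16 - 1/25 + 1/36 - 1/49 + 1/64 ± ...
= -0.8227
(Full series converges to -π²/12 ≈ -0.8225)

S_49 = -0.8227


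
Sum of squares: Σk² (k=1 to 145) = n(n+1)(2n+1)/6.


n = 145
n(n+1)(2n+1)/6 = 145×146×291/6
= 6160470/6 = 1026745

Σk² = 1026745


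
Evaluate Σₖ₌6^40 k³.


Σₖ₌6^40 k³ = [40·41/2]² − [5·6/2]²
= 672400 − 225 = 672175

Σk³ = 672175


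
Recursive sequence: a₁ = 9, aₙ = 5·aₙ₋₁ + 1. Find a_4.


Computing step by step:
a_1 = 9
a_2 = 46
a_3 = 231
a_4 = 1156


a_4 = 1156


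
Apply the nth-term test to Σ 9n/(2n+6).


lim(n→∞) 9n/(2n+6) = 9/2 = 9/2  (divide numerator and denominator by n)
lim aₙ = 9/2 ≠ 0 → series DIVERGES

Diverges (lim aₙ = 9/2 ≠ 0)


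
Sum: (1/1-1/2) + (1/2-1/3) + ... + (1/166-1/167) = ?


Telescoping: adjacent terms cancel.
= 1/1 - 1/167
= 1 - 1/167 = 166/167

Sum = 166/167


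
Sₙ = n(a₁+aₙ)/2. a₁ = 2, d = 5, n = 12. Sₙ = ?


aₙ = 2 + (12-1)×5 = 57
Sₙ = n(a₁+aₙ)/2 = 12×(2+57)/2
= 12×59/2 = 354

S_12 = 354


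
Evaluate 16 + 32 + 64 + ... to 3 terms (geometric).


Sₙ = 16×(2^3 - 1)/(2 - 1)
= 16×(8 - 1)/1
= 16×7/1
= 112

S_3 = 112


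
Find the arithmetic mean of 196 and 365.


AM = (196 + 365)/2 = 561/2 = 280.5

AM = 280.5


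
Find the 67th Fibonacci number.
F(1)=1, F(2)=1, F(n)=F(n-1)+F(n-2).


Fibonacci sequence: 1, 1, 2, 3, 5, 8, 13, 21, 34, 55, 89, ...
F(67) = 44945570212853

F(67) = 44945570212853


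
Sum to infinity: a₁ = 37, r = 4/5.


S∞ = a₁/(1-r) = 37/(1 - 4/5)
= 37/(1/5)
= 185

S∞ = 185


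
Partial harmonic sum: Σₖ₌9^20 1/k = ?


Σₖ₌9^20 1/k = 1/9 + 1/10 + 1/11 + ... + 1/20
= 68276701/77597520
≈ 0.8799

Sum = 68276701/77597520 ≈ 0.8799


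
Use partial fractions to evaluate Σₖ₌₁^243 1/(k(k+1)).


1/(k(k+1)) = 1/k - 1/(k+1) (partial fractions)
Telescoping: Σ = 1 - 1/244 = 243/244

Sum = 243/244


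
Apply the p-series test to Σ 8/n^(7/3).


p-series test: Σ c/n^p converges if p > 1, diverges if p ≤ 1 (constant c > 0 doesn't affect convergence).
p = 7/3
7/3 > 1 → CONVERGES

Converges (p = 7/3 > 1)


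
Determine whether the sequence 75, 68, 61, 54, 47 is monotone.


Differences: -7, -7, -7, -7
All differences < 0 → strictly DECREASING

Monotonically decreasing


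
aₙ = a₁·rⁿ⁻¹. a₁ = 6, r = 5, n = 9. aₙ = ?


aₙ = a₁·r^(n-1)
= 6×5^8
= 6×390625
= 2343750

a_9 = 2343750


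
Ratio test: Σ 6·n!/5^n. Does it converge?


aₙ = 6·n!/5^n
a_{n+1}/aₙ = (n+1)!/5^(n+1) × 5^n/n!  (constant 6 cancels)
= (n+1)/5
L = lim(n→∞) (n+1)/5 = ∞
L > 1 → series DIVERGES

Diverges (ratio test: L = ∞ > 1)


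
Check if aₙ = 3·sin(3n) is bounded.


For all n, -1 ≤ sin(3n) ≤ 1, so -3 ≤ 3·sin(3n) ≤ 3
Lower bound: -3, Upper bound: 3
The sequence IS bounded

Bounded (-3 ≤ aₙ ≤ 3)


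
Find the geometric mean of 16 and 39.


GM = √(16×39) = √624 = 24.98

GM = 24.98


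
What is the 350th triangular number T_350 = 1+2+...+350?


n(n+1)/2 = 350×351/2 = 122850/2 = 61425

Σk = 61425


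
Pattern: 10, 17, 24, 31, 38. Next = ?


Pattern: arithmetic (d=7)
Terms: 10, 17, 24, 31, 38
Next term = 45

Next term = 45


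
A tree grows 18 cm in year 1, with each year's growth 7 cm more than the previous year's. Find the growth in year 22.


aₙ = a₁ + (n-1)d
= 18 + (22-1)×7
= 18 + 147
= 165

a_22 = 165


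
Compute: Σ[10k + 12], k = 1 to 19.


Σ(10k+12) = 10·Σk + 12·n
= 10·190 + 12·19
= 1900 + 228 = 2128

Σ = 2128


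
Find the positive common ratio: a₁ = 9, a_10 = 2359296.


r^(n-1) = aₙ/a₁
r^9 = 2359296/9 = 262144
r = 262144^(1/9)
= 4

r = 4


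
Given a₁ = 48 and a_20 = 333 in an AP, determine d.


d = (aₙ - a₁)/(n-1)
= (333 - 48)/(20-1)
= 285/19 = 15

d = 15


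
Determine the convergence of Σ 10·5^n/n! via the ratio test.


aₙ = 10·5^n/n!
a_{n+1}/aₙ = 5^(n+1)/(n+1)! × n!/5^n  (constant 10 cancels)
= 5/(n+1)
L = lim(n→∞) 5/(n+1) = 0
L < 1 → series CONVERGES

Converges (ratio test: L = 0 < 1)


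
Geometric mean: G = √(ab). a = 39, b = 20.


GM = √(39×20) = √780 = 27.9285

GM = 27.9285


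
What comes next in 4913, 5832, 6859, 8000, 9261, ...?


Pattern: perfect cubes: n³
Terms: 4913, 5832, 6859, 8000, 9261
Next term = 10648

Next term = 10648


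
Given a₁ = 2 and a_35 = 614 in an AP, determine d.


d = (aₙ - a₁)/(n-1)
= (614 - 2)/(35-1)
= 612/34 = 18

d = 18


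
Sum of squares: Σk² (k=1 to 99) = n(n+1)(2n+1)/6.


n = 99
n(n+1)(2n+1)/6 = 99×100×199/6
= 1970100/6 = 328350

Σk² = 328350


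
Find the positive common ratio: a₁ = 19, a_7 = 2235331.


r^(n-1) = aₙ/a₁
r^6 = 2235331/19 = 117649
r = 117649^(1/6)
= ±7; taking r > 0 gives r = 7

r = 7


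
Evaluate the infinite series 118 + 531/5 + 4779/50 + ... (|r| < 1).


S∞ = a₁/(1-r) = 118/(1 - 9/10)
= 118/(1/10)
= 1180

S∞ = 1180


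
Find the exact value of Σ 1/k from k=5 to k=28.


Σₖ₌5^28 1/k = 1/5 + 1/6 + 1/7 + ... + 1/28
= 148084936403/80313433200
≈ 1.8438

Sum = 148084936403/80313433200 ≈ 1.8438


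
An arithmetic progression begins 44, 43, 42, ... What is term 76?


aₙ = a₁ + (n-1)d
= 44 + (76-1)×-1
= 44 - 75
= -31

a_76 = -31


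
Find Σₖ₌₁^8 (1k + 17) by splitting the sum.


Σ(1k+17) = 1·Σk + 17·n
= 1·36 + 17·8
= 36 + 136 = 172

Σ = 172


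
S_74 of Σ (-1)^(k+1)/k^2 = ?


S = 1 - 1/4 + 1/9 - 1/16 + 1/25 - 1/36 + 1/49 - 1/64 ± ...
= 0.8224
(Full series converges to +π²/12 ≈ +0.8225)

S_74 = 0.8224


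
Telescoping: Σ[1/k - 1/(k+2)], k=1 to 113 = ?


Telescoping with gap 2: two head and two tail terms survive.
= (1 + 1/2) - (1/114 + 1/115)
= 3/2 - 1/114 - 1/115 = 9718/6555

Sum = 9718/6555


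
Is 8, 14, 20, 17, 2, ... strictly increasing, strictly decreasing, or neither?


Differences: 6, 6, -3, -15
Difference at position 1 is +6 (> 0) but position 3 is -3 (< 0) — sequence both rises and falls
→ NOT monotonic

Not monotonic


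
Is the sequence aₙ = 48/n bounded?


a₁ = 48, a₂ = 48/2, a₃ = 48/3, ...
0 < aₙ ≤ 48 for all n ≥ 1
Lower bound: 0, Upper bound: 48
The sequence IS bounded

Bounded (0 < aₙ ≤ 48)


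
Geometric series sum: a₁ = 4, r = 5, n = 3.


Sₙ = 4×(5^3 - 1)/(5 - 1)
= 4×(125 - 1)/4
= 4×124/4
= 124

S_3 = 124


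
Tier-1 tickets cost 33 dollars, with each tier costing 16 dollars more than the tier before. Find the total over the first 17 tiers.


aₙ = 33 + (17-1)×16 = 289
Sₙ = n(a₁+aₙ)/2 = 17×(33+289)/2
= 17×322/2 = 2737

S_17 = 2737


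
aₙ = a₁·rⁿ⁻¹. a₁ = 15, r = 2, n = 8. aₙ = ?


aₙ = a₁·r^(n-1)
= 15×2^7
= 15×128
= 1920

a_8 = 1920


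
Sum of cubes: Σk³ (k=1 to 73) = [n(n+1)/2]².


n(n+1)/2 = 73×74/2 = 2701
Σk³ = 2701² = 7295401

Σk³ = 7295401


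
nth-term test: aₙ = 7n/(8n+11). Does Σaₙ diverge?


lim(n→∞) 7n/(8n+11) = 7/8 = 7/8  (divide numerator and denominator by n)
lim aₙ = 7/8 ≠ 0 → series DIVERGES

Diverges (lim aₙ = 7/8 ≠ 0)


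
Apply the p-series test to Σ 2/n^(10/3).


p-series test: Σ c/n^p converges if p > 1, diverges if p ≤ 1 (constant c > 0 doesn't affect convergence).
p = 10/3
10/3 > 1 → CONVERGES

Converges (p = 10/3 > 1)


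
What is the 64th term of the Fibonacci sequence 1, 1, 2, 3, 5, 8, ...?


Fibonacci sequence: 1, 1, 2, 3, 5, 8, 13, 21, 34, 55, 89, ...
F(64) = 10610209857723

F(64) = 10610209857723


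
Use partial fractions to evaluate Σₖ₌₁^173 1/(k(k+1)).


1/(k(k+1)) = 1/k - 1/(k+1) (partial fractions)
Telescoping: Σ = 1 - 1/174 = 173/174

Sum = 173/174


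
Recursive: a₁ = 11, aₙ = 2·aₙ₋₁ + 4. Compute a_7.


Computing step by step:
a_1 = 11
a_2 = 26
a_3 = 56
a_4 = 116
a_5 = 236
a_6 = 476
a_7 = 956


a_7 = 956


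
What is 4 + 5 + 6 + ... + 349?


Σₖ₌4^349 k = Σₖ₌₁^349 k − Σₖ₌₁^3 k
= 349·350/2 − 3·4/2
= 61075 − 6 = 61069

Σk = 61069


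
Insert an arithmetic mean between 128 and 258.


AM = (128 + 258)/2 = 386/2 = 193

AM = 193


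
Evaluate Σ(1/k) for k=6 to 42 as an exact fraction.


Σₖ₌6^42 1/k = 1/6 + 1/7 + 1/8 + ... + 1/42
= 5813372297922899/2844937529085600
≈ 2.0434

Sum = 5813372297922899/2844937529085600 ≈ 2.0434


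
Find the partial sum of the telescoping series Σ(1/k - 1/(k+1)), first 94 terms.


Telescoping: adjacent terms cancel.
= 1/1 - 1/95
= 1 - 1/95 = 94/95

Sum = 94/95


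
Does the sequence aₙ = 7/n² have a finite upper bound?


a₁ = 7, a₂ = 7/4, a₃ = 7/9, ...
0 < aₙ ≤ 7 for all n ≥ 1
The sequence IS bounded

Bounded (0 < aₙ ≤ 7)


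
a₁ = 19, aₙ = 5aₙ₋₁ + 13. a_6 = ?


Computing step by step:
a_1 = 19
a_2 = 108
a_3 = 553
a_4 = 2778
a_5 = 13903
a_6 = 69528


a_6 = 69528


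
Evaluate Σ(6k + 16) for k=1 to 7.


Σ(6k+16) = 6·Σk + 16·n
= 6·28 + 16·7
= 168 + 112 = 280

Σ = 280


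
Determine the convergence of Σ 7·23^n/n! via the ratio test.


aₙ = 7·23^n/n!
a_{n+1}/aₙ = 23^(n+1)/(n+1)! × n!/23^n  (constant 7 cancels)
= 23/(n+1)
L = lim(n→∞) 23/(n+1) = 0
L < 1 → series CONVERGES

Converges (ratio test: L = 0 < 1)


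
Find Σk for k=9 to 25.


Σₖ₌9^25 k = Σₖ₌₁^25 k − Σₖ₌₁^8 k
= 25·26/2 − 8·9/2
= 325 − 36 = 289

Σk = 289


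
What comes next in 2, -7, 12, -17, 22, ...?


Pattern: alternating sign, magnitude arithmetic (d=5)
Terms: 2, -7, 12, -17, 22
Next term = -27

Next term = -27


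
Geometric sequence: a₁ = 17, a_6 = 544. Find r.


r^(n-1) = aₙ/a₁
r^5 = 544/17 = 32
r = 32^(1/5)
= 2

r = 2


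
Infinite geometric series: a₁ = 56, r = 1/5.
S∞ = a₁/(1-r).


S∞ = a₁/(1-r) = 56/(1 - 1/5)
= 56/(4/5)
= 70

S∞ = 70


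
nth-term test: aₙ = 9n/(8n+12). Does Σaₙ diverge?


lim(n→∞) 9n/(8n+12) = 9/8 = 9/8  (divide numerator and denominator by n)
lim aₙ = 9/8 ≠ 0 → series DIVERGES

Diverges (lim aₙ = 9/8 ≠ 0)


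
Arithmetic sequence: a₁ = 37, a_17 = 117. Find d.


d = (aₙ - a₁)/(n-1)
= (117 - 37)/(17-1)
= 80/16 = 5

d = 5


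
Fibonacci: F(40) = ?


Fibonacci sequence: 1, 1, 2, 3, 5, 8, 13, 21, 34, 55, 89, ...
F(40) = 102334155

F(40) = 102334155


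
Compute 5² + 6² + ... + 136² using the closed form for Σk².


Σₖ₌5^136 k² = Σₖ₌₁^136 k² − Σₖ₌₁^4 k²
= 136·137·273/6 − 4·5·9/6
= 847756 − 30 = 847726

Σk² = 847726


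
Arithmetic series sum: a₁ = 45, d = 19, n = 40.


aₙ = 45 + (40-1)×19 = 786
Sₙ = n(a₁+aₙ)/2 = 40×(45+786)/2
= 40×831/2 = 16620

S_40 = 16620


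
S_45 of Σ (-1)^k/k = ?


S = -1 + 1/2 - 1/3 + 1/4 - 1/5 + 1/6 - 1/7 + 1/8 ± ...
= -0.7041
(Full series converges to -ln(2) ≈ -0.6931)

S_45 = -0.7041


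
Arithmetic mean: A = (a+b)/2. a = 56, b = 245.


AM = (56 + 245)/2 = 301/2 = 150.5

AM = 150.5


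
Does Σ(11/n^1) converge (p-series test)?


p-series test: Σ c/n^p converges if p > 1, diverges if p ≤ 1 (constant c > 0 doesn't affect convergence).
p = 1
1 ≤ 1 → DIVERGES

Diverges (p = 1 ≤ 1)


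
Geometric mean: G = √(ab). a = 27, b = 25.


GM = √(27×25) = √675 = 25.9808

GM = 25.9808


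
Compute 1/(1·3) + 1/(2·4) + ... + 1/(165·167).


1/(k(k+2)) = (1/2)·(1/k - 1/(k+2)) (partial fractions)
Telescoping: Σ = (1/2)·(1 + 1/2 - 1/166 - 1/167) = 20625/27722

Sum = 20625/27722


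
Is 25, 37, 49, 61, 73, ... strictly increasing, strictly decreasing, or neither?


Differences: 12, 12, 12, 12
All differences > 0 → strictly INCREASING

Monotonically increasing


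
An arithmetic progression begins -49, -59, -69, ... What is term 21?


aₙ = a₁ + (n-1)d
= -49 + (21-1)×-10
= -49 - 200
= -249

a_21 = -249


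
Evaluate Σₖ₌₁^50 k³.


n(n+1)/2 = 50×51/2 = 1275
Σk³ = 1275² = 1625625

Σk³ = 1625625


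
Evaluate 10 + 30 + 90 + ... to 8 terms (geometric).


Sₙ = 10×(3^8 - 1)/(3 - 1)
= 10×(6561 - 1)/2
= 10×6560/2
= 32800

S_8 = 32800


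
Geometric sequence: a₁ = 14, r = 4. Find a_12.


aₙ = a₁·r^(n-1)
= 14×4^11
= 14×4194304
= 58720256

a_12 = 58720256


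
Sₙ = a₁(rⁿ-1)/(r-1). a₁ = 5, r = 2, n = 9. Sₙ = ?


Sₙ = 5×(2^9 - 1)/(2 - 1)
= 5×(512 - 1)/1
= 5×511/1
= 2555

S_9 = 2555


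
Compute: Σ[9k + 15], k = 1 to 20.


Σ(9k+15) = 9·Σk + 15·n
= 9·210 + 15·20
= 1890 + 300 = 2190

Σ = 2190


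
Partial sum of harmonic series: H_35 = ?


H_35 = 1/1 + 1/2 + 1/3 + ... + 1/35
= 54437269998109/13127595717600
≈ 4.1468

H_35 = 54437269998109/13127595717600 ≈ 4.1468


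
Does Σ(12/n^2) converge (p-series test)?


p-series test: Σ c/n^p converges if p > 1, diverges if p ≤ 1 (constant c > 0 doesn't affect convergence).
p = 2
2 > 1 → CONVERGES

Converges (p = 2 > 1)


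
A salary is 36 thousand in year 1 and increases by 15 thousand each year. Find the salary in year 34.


aₙ = a₁ + (n-1)d
= 36 + (34-1)×15
= 36 + 495
= 531

a_34 = 531


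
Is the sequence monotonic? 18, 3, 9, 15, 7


Differences: -15, 6, 6, -8
Difference at position 2 is +6 (> 0) but position 1 is -15 (< 0) — sequence both rises and falls
→ NOT monotonic

Not monotonic


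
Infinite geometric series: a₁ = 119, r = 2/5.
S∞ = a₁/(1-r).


S∞ = a₁/(1-r) = 119/(1 - 2/5)
= 119/(3/5)
= 595/3

S∞ = 595/3


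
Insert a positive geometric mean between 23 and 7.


GM = √(23×7) = √161 = 12.6886

GM = 12.6886


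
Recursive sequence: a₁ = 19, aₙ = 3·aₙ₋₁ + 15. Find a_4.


Computing step by step:
a_1 = 19
a_2 = 72
a_3 = 231
a_4 = 708


a_4 = 708


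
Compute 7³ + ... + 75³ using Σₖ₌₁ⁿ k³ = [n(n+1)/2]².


Σₖ₌7^75 k³ = [75·76/2]² − [6·7/2]²
= 8122500 − 441 = 8122059

Σk³ = 8122059


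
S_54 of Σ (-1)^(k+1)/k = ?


S = 1 - 1/2 + 1/3 - 1/4 + 1/5 - 1/6 + 1/7 - 1/8 ± ...
= 0.684
(Full series converges to +ln(2) ≈ +0.6931)

S_54 = 0.684


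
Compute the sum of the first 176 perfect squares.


n = 176
n(n+1)(2n+1)/6 = 176×177×353/6
= 10996656/6 = 1832776

Σk² = 1832776


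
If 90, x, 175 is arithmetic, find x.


AM = (90 + 175)/2 = 265/2 = 132.5

AM = 132.5


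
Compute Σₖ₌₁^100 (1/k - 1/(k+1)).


Telescoping: adjacent terms cancel.
= 1/1 - 1/101
= 1 - 1/101 = 100/101

Sum = 100/101


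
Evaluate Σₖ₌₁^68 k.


n(n+1)/2 = 68×69/2 = 4692/2 = 2346

Σk = 2346


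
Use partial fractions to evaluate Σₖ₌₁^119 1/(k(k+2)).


1/(k(k+2)) = (1/2)·(1/k - 1/(k+2)) (partial fractions)
Telescoping: Σ = (1/2)·(1 + 1/2 - 1/120 - 1/121) = 21539/29040

Sum = 21539/29040


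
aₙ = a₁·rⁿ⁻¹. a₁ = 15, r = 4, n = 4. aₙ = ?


aₙ = a₁·r^(n-1)
= 15×4^3
= 15×64
= 960

a_4 = 960


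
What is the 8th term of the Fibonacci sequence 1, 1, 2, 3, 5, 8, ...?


Fibonacci sequence: 1, 1, 2, 3, 5, 8, 13, 21
F(8) = 21

F(8) = 21
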